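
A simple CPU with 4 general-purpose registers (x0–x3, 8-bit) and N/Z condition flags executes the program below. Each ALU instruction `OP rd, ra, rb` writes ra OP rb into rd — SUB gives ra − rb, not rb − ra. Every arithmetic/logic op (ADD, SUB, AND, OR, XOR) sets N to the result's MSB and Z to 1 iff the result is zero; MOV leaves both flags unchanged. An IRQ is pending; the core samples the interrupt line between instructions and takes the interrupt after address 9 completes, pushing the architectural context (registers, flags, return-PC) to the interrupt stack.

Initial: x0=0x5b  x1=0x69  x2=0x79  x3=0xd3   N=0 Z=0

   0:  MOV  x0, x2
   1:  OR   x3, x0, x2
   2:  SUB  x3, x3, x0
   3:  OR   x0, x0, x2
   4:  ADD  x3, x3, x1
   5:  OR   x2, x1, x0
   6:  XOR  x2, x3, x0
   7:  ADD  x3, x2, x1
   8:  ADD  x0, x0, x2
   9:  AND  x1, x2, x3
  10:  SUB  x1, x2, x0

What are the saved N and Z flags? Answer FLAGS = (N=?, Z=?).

FLAGS = (N=0, Z=0)

after  0: x0=0x79 x1=0x69 x2=0x79 x3=0xd3  N=0 Z=0
after  1: x0=0x79 x1=0x69 x2=0x79 x3=0x79  N=0 Z=0
after  2: x0=0x79 x1=0x69 x2=0x79 x3=0x00  N=0 Z=1
after  3: x0=0x79 x1=0x69 x2=0x79 x3=0x00  N=0 Z=0
after  4: x0=0x79 x1=0x69 x2=0x79 x3=0x69  N=0 Z=0
after  5: x0=0x79 x1=0x69 x2=0x79 x3=0x69  N=0 Z=0
after  6: x0=0x79 x1=0x69 x2=0x10 x3=0x69  N=0 Z=0
after  7: x0=0x79 x1=0x69 x2=0x10 x3=0x79  N=0 Z=0
after  8: x0=0x89 x1=0x69 x2=0x10 x3=0x79  N=1 Z=0
after  9: x0=0x89 x1=0x10 x2=0x10 x3=0x79  N=0 Z=0
-- IRQ taken; context saved, return-PC = 10 --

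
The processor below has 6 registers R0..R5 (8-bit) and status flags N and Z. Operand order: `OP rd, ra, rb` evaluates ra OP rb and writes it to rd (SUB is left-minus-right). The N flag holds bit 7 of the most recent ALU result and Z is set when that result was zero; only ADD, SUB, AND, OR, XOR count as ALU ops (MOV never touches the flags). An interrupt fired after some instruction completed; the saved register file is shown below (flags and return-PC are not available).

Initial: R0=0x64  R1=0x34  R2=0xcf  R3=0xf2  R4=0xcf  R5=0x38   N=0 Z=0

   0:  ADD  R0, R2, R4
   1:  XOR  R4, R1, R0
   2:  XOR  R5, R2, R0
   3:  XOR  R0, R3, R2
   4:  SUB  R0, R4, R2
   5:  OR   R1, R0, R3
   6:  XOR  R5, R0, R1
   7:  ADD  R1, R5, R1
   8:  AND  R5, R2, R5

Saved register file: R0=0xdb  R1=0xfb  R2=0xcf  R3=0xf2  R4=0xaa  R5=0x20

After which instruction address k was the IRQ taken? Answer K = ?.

after  0: R0=0x9e R1=0x34 R2=0xcf R3=0xf2 R4=0xcf R5=0x38  N=1 Z=0
after  1: R0=0x9e R1=0x34 R2=0xcf R3=0xf2 R4=0xaa R5=0x38  N=1 Z=0
after  2: R0=0x9e R1=0x34 R2=0xcf R3=0xf2 R4=0xaa R5=0x51  N=0 Z=0
after  3: R0=0x3d R1=0x34 R2=0xcf R3=0xf2 R4=0xaa R5=0x51  N=0 Z=0
after  4: R0=0xdb R1=0x34 R2=0xcf R3=0xf2 R4=0xaa R5=0x51  N=1 Z=0
after  5: R0=0xdb R1=0xfb R2=0xcf R3=0xf2 R4=0xaa R5=0x51  N=1 Z=0
after  6: R0=0xdb R1=0xfb R2=0xcf R3=0xf2 R4=0xaa R5=0x20  N=0 Z=0
-- IRQ taken; context saved, return-PC = 7 --

K = 6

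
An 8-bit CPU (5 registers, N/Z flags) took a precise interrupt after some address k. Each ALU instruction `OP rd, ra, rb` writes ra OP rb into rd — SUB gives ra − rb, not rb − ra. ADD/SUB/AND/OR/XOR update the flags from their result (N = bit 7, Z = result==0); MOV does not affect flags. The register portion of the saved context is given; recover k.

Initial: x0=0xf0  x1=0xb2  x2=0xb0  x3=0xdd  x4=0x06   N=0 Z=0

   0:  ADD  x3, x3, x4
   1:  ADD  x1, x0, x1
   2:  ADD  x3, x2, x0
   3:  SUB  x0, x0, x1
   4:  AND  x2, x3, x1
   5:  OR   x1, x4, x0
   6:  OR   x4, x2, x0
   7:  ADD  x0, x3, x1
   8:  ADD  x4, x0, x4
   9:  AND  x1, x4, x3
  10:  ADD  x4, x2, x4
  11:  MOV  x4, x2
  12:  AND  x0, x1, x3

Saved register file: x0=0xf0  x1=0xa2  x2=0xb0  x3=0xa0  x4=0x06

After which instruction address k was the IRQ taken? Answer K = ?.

K = 2

after  0: x0=0xf0 x1=0xb2 x2=0xb0 x3=0xe3 x4=0x06  N=1 Z=0
after  1: x0=0xf0 x1=0xa2 x2=0xb0 x3=0xe3 x4=0x06  N=1 Z=0
after  2: x0=0xf0 x1=0xa2 x2=0xb0 x3=0xa0 x4=0x06  N=1 Z=0
-- IRQ taken; context saved, return-PC = 3 --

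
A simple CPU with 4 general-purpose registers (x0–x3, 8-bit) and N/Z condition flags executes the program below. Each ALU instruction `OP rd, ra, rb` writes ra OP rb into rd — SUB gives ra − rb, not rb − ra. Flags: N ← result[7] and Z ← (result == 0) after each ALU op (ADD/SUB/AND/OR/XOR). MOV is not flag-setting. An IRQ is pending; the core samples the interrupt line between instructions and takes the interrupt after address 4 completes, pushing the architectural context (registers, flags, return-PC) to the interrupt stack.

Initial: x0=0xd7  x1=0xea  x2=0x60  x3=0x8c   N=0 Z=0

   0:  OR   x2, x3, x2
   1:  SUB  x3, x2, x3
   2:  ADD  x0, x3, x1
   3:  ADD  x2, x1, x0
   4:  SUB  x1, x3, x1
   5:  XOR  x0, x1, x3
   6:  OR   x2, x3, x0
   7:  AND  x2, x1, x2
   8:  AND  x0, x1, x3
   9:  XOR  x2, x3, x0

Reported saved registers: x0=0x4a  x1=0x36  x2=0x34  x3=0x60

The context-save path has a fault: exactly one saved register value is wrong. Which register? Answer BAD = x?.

BAD = x1

after  0: x0=0xd7 x1=0xea x2=0xec x3=0x8c  N=1 Z=0
after  1: x0=0xd7 x1=0xea x2=0xec x3=0x60  N=0 Z=0
after  2: x0=0x4a x1=0xea x2=0xec x3=0x60  N=0 Z=0
after  3: x0=0x4a x1=0xea x2=0x34 x3=0x60  N=0 Z=0
after  4: x0=0x4a x1=0x76 x2=0x34 x3=0x60  N=0 Z=0
-- IRQ taken; context saved, return-PC = 5 --
mismatch: x1: reported 0x36 vs actual 0x76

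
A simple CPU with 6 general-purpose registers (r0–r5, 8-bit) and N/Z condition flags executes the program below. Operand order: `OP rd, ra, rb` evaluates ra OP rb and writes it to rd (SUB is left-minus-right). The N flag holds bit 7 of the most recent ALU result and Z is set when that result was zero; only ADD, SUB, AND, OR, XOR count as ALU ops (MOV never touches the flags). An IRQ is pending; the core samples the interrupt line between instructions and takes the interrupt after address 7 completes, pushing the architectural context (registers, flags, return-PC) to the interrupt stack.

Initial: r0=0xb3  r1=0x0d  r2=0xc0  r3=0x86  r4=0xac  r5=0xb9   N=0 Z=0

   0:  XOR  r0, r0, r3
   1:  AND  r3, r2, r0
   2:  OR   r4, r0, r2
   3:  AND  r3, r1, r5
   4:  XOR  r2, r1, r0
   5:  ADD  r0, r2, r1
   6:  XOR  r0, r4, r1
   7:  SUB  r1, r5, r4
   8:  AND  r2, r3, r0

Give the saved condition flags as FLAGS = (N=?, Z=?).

after  0: r0=0x35 r1=0x0d r2=0xc0 r3=0x86 r4=0xac r5=0xb9  N=0 Z=0
after  1: r0=0x35 r1=0x0d r2=0xc0 r3=0x00 r4=0xac r5=0xb9  N=0 Z=1
after  2: r0=0x35 r1=0x0d r2=0xc0 r3=0x00 r4=0xf5 r5=0xb9  N=1 Z=0
after  3: r0=0x35 r1=0x0d r2=0xc0 r3=0x09 r4=0xf5 r5=0xb9  N=0 Z=0
after  4: r0=0x35 r1=0x0d r2=0x38 r3=0x09 r4=0xf5 r5=0xb9  N=0 Z=0
after  5: r0=0x45 r1=0x0d r2=0x38 r3=0x09 r4=0xf5 r5=0xb9  N=0 Z=0
after  6: r0=0xf8 r1=0x0d r2=0x38 r3=0x09 r4=0xf5 r5=0xb9  N=1 Z=0
after  7: r0=0xf8 r1=0xc4 r2=0x38 r3=0x09 r4=0xf5 r5=0xb9  N=1 Z=0
-- IRQ taken; context saved, return-PC = 8 --

FLAGS = (N=1, Z=0)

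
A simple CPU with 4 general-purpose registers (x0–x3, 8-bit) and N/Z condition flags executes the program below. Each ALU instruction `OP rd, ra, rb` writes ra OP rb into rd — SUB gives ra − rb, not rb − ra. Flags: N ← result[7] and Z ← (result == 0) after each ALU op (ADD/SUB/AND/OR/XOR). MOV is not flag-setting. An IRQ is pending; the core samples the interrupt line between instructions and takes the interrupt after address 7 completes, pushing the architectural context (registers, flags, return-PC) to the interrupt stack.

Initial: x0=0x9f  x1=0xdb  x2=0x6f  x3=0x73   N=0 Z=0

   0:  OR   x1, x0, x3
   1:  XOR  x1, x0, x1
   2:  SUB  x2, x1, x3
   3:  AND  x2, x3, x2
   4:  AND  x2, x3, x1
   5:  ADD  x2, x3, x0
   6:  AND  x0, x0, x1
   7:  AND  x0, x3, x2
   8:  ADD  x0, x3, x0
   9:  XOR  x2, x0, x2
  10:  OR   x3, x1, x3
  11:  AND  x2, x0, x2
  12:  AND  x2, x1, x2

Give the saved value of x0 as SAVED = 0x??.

SAVED = 0x12

after  0: x0=0x9f x1=0xff x2=0x6f x3=0x73  N=1 Z=0
after  1: x0=0x9f x1=0x60 x2=0x6f x3=0x73  N=0 Z=0
after  2: x0=0x9f x1=0x60 x2=0xed x3=0x73  N=1 Z=0
after  3: x0=0x9f x1=0x60 x2=0x61 x3=0x73  N=0 Z=0
after  4: x0=0x9f x1=0x60 x2=0x60 x3=0x73  N=0 Z=0
after  5: x0=0x9f x1=0x60 x2=0x12 x3=0x73  N=0 Z=0
after  6: x0=0x00 x1=0x60 x2=0x12 x3=0x73  N=0 Z=1
after  7: x0=0x12 x1=0x60 x2=0x12 x3=0x73  N=0 Z=0
-- IRQ taken; context saved, return-PC = 8 --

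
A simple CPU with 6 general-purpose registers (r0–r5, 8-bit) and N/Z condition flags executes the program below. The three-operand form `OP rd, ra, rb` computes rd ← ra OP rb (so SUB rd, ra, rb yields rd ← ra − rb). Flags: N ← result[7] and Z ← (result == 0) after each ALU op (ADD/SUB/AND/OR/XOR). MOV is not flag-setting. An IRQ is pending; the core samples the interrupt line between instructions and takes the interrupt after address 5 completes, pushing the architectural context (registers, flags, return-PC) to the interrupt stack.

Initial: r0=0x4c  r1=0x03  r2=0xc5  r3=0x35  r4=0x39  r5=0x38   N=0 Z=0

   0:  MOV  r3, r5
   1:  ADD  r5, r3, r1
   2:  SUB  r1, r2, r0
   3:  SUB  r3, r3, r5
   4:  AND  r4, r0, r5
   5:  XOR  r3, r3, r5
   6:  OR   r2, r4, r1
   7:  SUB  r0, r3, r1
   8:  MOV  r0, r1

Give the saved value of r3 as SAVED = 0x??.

after  0: r0=0x4c r1=0x03 r2=0xc5 r3=0x38 r4=0x39 r5=0x38  N=0 Z=0
after  1: r0=0x4c r1=0x03 r2=0xc5 r3=0x38 r4=0x39 r5=0x3b  N=0 Z=0
after  2: r0=0x4c r1=0x79 r2=0xc5 r3=0x38 r4=0x39 r5=0x3b  N=0 Z=0
after  3: r0=0x4c r1=0x79 r2=0xc5 r3=0xfd r4=0x39 r5=0x3b  N=1 Z=0
after  4: r0=0x4c r1=0x79 r2=0xc5 r3=0xfd r4=0x08 r5=0x3b  N=0 Z=0
after  5: r0=0x4c r1=0x79 r2=0xc5 r3=0xc6 r4=0x08 r5=0x3b  N=1 Z=0
-- IRQ taken; context saved, return-PC = 6 --

SAVED = 0xc6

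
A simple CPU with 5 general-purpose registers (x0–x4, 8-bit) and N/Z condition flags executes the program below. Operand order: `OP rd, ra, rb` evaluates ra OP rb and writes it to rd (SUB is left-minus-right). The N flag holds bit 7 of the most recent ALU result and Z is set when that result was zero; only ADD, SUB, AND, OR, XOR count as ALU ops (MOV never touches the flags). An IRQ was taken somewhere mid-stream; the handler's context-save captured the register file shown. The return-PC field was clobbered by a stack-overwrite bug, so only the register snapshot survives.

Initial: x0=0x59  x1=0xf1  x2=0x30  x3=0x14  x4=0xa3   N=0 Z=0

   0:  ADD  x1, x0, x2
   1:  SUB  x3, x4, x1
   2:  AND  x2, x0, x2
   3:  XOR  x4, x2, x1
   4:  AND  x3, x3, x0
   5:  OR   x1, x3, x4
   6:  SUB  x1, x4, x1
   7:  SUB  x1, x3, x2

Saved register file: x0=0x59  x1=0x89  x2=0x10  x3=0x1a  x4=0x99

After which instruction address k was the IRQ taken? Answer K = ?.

K = 3

after  0: x0=0x59 x1=0x89 x2=0x30 x3=0x14 x4=0xa3  N=1 Z=0
after  1: x0=0x59 x1=0x89 x2=0x30 x3=0x1a x4=0xa3  N=0 Z=0
after  2: x0=0x59 x1=0x89 x2=0x10 x3=0x1a x4=0xa3  N=0 Z=0
after  3: x0=0x59 x1=0x89 x2=0x10 x3=0x1a x4=0x99  N=1 Z=0
-- IRQ taken; context saved, return-PC = 4 --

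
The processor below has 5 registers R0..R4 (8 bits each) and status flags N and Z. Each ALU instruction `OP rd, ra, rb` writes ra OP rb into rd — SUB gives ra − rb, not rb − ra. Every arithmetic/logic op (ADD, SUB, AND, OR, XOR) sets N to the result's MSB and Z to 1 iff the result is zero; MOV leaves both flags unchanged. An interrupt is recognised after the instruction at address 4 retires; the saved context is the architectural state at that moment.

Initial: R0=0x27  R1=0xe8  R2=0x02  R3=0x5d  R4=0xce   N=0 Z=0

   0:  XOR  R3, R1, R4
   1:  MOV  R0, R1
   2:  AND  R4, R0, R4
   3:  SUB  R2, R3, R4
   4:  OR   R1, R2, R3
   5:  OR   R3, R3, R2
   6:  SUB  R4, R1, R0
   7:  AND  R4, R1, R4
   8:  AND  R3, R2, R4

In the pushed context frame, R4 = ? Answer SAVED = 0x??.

SAVED = 0xc8

after  0: R0=0x27 R1=0xe8 R2=0x02 R3=0x26 R4=0xce  N=0 Z=0
after  1: R0=0xe8 R1=0xe8 R2=0x02 R3=0x26 R4=0xce  N=0 Z=0
after  2: R0=0xe8 R1=0xe8 R2=0x02 R3=0x26 R4=0xc8  N=1 Z=0
after  3: R0=0xe8 R1=0xe8 R2=0x5e R3=0x26 R4=0xc8  N=0 Z=0
after  4: R0=0xe8 R1=0x7e R2=0x5e R3=0x26 R4=0xc8  N=0 Z=0
-- IRQ taken; context saved, return-PC = 5 --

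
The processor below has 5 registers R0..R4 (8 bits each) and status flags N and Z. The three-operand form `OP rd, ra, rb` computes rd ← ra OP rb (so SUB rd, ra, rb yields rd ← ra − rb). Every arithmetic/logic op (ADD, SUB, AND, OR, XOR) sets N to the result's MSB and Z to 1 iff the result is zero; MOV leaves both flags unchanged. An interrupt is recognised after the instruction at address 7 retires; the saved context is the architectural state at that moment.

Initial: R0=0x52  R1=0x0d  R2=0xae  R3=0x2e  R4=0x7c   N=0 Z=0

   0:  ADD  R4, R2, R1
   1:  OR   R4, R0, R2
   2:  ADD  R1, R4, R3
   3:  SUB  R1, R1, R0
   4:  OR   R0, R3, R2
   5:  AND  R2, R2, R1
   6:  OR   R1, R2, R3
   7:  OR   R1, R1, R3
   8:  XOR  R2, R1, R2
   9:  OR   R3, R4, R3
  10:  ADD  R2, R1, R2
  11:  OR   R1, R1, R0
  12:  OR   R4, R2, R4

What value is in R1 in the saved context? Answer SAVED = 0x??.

after  0: R0=0x52 R1=0x0d R2=0xae R3=0x2e R4=0xbb  N=1 Z=0
after  1: R0=0x52 R1=0x0d R2=0xae R3=0x2e R4=0xfe  N=1 Z=0
after  2: R0=0x52 R1=0x2c R2=0xae R3=0x2e R4=0xfe  N=0 Z=0
after  3: R0=0x52 R1=0xda R2=0xae R3=0x2e R4=0xfe  N=1 Z=0
after  4: R0=0xae R1=0xda R2=0xae R3=0x2e R4=0xfe  N=1 Z=0
after  5: R0=0xae R1=0xda R2=0x8a R3=0x2e R4=0xfe  N=1 Z=0
after  6: R0=0xae R1=0xae R2=0x8a R3=0x2e R4=0xfe  N=1 Z=0
after  7: R0=0xae R1=0xae R2=0x8a R3=0x2e R4=0xfe  N=1 Z=0
-- IRQ taken; context saved, return-PC = 8 --

SAVED = 0xae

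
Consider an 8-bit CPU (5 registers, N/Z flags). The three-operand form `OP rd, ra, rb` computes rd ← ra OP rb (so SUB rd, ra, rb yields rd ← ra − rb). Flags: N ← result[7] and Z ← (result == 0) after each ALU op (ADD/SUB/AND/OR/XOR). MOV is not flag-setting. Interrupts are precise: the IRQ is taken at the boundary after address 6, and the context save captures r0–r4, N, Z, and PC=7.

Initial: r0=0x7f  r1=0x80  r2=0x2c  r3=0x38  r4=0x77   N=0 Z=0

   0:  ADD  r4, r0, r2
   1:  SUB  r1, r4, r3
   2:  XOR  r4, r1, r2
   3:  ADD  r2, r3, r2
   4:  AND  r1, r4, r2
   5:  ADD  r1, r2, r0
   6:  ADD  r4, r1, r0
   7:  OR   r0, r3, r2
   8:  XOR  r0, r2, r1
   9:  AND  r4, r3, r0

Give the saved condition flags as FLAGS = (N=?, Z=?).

after  0: r0=0x7f r1=0x80 r2=0x2c r3=0x38 r4=0xab  N=1 Z=0
after  1: r0=0x7f r1=0x73 r2=0x2c r3=0x38 r4=0xab  N=0 Z=0
after  2: r0=0x7f r1=0x73 r2=0x2c r3=0x38 r4=0x5f  N=0 Z=0
after  3: r0=0x7f r1=0x73 r2=0x64 r3=0x38 r4=0x5f  N=0 Z=0
after  4: r0=0x7f r1=0x44 r2=0x64 r3=0x38 r4=0x5f  N=0 Z=0
after  5: r0=0x7f r1=0xe3 r2=0x64 r3=0x38 r4=0x5f  N=1 Z=0
after  6: r0=0x7f r1=0xe3 r2=0x64 r3=0x38 r4=0x62  N=0 Z=0
-- IRQ taken; context saved, return-PC = 7 --

FLAGS = (N=0, Z=0)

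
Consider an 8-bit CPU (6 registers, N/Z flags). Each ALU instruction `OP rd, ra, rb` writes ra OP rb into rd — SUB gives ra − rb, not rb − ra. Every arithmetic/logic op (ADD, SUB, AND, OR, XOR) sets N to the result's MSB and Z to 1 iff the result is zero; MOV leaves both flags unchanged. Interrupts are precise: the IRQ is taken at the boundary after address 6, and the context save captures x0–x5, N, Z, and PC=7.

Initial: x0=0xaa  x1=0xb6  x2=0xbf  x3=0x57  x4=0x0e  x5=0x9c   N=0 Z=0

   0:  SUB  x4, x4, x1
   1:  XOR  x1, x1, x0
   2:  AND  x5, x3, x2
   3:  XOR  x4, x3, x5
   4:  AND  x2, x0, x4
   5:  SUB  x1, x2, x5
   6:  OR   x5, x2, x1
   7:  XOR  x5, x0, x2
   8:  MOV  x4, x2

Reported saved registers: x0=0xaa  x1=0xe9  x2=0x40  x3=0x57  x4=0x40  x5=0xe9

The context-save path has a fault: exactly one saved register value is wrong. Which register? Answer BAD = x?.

BAD = x2

after  0: x0=0xaa x1=0xb6 x2=0xbf x3=0x57 x4=0x58 x5=0x9c  N=0 Z=0
after  1: x0=0xaa x1=0x1c x2=0xbf x3=0x57 x4=0x58 x5=0x9c  N=0 Z=0
after  2: x0=0xaa x1=0x1c x2=0xbf x3=0x57 x4=0x58 x5=0x17  N=0 Z=0
after  3: x0=0xaa x1=0x1c x2=0xbf x3=0x57 x4=0x40 x5=0x17  N=0 Z=0
after  4: x0=0xaa x1=0x1c x2=0x00 x3=0x57 x4=0x40 x5=0x17  N=0 Z=1
after  5: x0=0xaa x1=0xe9 x2=0x00 x3=0x57 x4=0x40 x5=0x17  N=1 Z=0
after  6: x0=0xaa x1=0xe9 x2=0x00 x3=0x57 x4=0x40 x5=0xe9  N=1 Z=0
-- IRQ taken; context saved, return-PC = 7 --
mismatch: x2: reported 0x40 vs actual 0x00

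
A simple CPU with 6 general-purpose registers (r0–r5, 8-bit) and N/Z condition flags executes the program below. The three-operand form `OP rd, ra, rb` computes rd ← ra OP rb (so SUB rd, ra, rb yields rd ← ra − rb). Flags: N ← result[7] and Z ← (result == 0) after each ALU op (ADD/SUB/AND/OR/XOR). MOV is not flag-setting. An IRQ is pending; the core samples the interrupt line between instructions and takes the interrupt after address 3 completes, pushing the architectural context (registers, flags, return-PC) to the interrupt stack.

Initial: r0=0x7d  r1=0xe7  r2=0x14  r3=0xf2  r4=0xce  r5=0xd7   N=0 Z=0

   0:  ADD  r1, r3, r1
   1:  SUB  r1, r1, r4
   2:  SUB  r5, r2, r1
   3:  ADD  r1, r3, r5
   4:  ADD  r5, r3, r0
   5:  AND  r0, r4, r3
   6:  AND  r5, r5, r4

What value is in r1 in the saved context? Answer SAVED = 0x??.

after  0: r0=0x7d r1=0xd9 r2=0x14 r3=0xf2 r4=0xce r5=0xd7  N=1 Z=0
after  1: r0=0x7d r1=0x0b r2=0x14 r3=0xf2 r4=0xce r5=0xd7  N=0 Z=0
after  2: r0=0x7d r1=0x0b r2=0x14 r3=0xf2 r4=0xce r5=0x09  N=0 Z=0
after  3: r0=0x7d r1=0xfb r2=0x14 r3=0xf2 r4=0xce r5=0x09  N=1 Z=0
-- IRQ taken; context saved, return-PC = 4 --

SAVED = 0xfb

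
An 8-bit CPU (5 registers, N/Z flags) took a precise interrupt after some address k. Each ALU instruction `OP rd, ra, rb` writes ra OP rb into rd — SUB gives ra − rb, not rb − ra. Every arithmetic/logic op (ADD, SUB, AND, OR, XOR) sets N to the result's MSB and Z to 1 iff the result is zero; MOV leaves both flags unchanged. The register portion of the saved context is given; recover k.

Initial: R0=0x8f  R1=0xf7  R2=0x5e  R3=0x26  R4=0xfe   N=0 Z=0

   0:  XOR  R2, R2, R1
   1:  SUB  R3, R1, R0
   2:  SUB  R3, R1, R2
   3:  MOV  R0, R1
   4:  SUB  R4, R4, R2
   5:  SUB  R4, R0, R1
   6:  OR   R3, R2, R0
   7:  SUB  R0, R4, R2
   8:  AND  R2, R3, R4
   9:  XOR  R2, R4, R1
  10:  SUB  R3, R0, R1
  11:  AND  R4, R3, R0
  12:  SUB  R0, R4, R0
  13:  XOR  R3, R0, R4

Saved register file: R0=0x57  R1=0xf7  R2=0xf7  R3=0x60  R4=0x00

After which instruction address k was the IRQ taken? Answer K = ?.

after  0: R0=0x8f R1=0xf7 R2=0xa9 R3=0x26 R4=0xfe  N=1 Z=0
after  1: R0=0x8f R1=0xf7 R2=0xa9 R3=0x68 R4=0xfe  N=0 Z=0
after  2: R0=0x8f R1=0xf7 R2=0xa9 R3=0x4e R4=0xfe  N=0 Z=0
after  3: R0=0xf7 R1=0xf7 R2=0xa9 R3=0x4e R4=0xfe  N=0 Z=0
after  4: R0=0xf7 R1=0xf7 R2=0xa9 R3=0x4e R4=0x55  N=0 Z=0
after  5: R0=0xf7 R1=0xf7 R2=0xa9 R3=0x4e R4=0x00  N=0 Z=1
after  6: R0=0xf7 R1=0xf7 R2=0xa9 R3=0xff R4=0x00  N=1 Z=0
after  7: R0=0x57 R1=0xf7 R2=0xa9 R3=0xff R4=0x00  N=0 Z=0
after  8: R0=0x57 R1=0xf7 R2=0x00 R3=0xff R4=0x00  N=0 Z=1
after  9: R0=0x57 R1=0xf7 R2=0xf7 R3=0xff R4=0x00  N=1 Z=0
after 10: R0=0x57 R1=0xf7 R2=0xf7 R3=0x60 R4=0x00  N=0 Z=0
-- IRQ taken; context saved, return-PC = 11 --

K = 10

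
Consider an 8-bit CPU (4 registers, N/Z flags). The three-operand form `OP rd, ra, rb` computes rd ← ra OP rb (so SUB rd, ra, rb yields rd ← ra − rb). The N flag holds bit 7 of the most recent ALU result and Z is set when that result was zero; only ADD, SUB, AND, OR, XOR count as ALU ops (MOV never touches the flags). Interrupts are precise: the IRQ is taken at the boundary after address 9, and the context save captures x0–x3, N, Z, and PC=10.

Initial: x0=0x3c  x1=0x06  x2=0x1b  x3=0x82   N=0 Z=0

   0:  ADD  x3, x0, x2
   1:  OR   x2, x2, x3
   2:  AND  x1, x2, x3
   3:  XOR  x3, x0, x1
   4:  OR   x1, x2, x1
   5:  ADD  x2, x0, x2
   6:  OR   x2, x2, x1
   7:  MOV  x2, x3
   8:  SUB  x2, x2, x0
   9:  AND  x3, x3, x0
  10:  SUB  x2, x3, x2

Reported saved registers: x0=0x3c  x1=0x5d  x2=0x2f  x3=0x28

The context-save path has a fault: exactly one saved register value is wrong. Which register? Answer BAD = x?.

BAD = x1

after  0: x0=0x3c x1=0x06 x2=0x1b x3=0x57  N=0 Z=0
after  1: x0=0x3c x1=0x06 x2=0x5f x3=0x57  N=0 Z=0
after  2: x0=0x3c x1=0x57 x2=0x5f x3=0x57  N=0 Z=0
after  3: x0=0x3c x1=0x57 x2=0x5f x3=0x6b  N=0 Z=0
after  4: x0=0x3c x1=0x5f x2=0x5f x3=0x6b  N=0 Z=0
after  5: x0=0x3c x1=0x5f x2=0x9b x3=0x6b  N=1 Z=0
after  6: x0=0x3c x1=0x5f x2=0xdf x3=0x6b  N=1 Z=0
after  7: x0=0x3c x1=0x5f x2=0x6b x3=0x6b  N=1 Z=0
after  8: x0=0x3c x1=0x5f x2=0x2f x3=0x6b  N=0 Z=0
after  9: x0=0x3c x1=0x5f x2=0x2f x3=0x28  N=0 Z=0
-- IRQ taken; context saved, return-PC = 10 --
mismatch: x1: reported 0x5d vs actual 0x5f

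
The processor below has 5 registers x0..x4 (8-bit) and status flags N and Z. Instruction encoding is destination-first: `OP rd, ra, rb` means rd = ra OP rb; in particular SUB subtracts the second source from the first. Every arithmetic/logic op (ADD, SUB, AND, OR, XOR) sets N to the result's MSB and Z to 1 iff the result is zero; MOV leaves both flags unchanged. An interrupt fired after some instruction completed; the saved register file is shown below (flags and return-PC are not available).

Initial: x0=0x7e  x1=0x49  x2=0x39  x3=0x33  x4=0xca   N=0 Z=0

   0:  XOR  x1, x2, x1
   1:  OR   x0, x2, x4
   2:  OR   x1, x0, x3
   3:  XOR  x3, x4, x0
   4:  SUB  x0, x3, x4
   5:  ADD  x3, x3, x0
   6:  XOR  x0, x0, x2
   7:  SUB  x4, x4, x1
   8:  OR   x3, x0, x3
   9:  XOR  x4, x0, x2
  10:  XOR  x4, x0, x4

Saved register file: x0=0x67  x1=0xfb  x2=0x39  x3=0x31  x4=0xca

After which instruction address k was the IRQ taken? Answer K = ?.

K = 4

after  0: x0=0x7e x1=0x70 x2=0x39 x3=0x33 x4=0xca  N=0 Z=0
after  1: x0=0xfb x1=0x70 x2=0x39 x3=0x33 x4=0xca  N=1 Z=0
after  2: x0=0xfb x1=0xfb x2=0x39 x3=0x33 x4=0xca  N=1 Z=0
after  3: x0=0xfb x1=0xfb x2=0x39 x3=0x31 x4=0xca  N=0 Z=0
after  4: x0=0x67 x1=0xfb x2=0x39 x3=0x31 x4=0xca  N=0 Z=0
-- IRQ taken; context saved, return-PC = 5 --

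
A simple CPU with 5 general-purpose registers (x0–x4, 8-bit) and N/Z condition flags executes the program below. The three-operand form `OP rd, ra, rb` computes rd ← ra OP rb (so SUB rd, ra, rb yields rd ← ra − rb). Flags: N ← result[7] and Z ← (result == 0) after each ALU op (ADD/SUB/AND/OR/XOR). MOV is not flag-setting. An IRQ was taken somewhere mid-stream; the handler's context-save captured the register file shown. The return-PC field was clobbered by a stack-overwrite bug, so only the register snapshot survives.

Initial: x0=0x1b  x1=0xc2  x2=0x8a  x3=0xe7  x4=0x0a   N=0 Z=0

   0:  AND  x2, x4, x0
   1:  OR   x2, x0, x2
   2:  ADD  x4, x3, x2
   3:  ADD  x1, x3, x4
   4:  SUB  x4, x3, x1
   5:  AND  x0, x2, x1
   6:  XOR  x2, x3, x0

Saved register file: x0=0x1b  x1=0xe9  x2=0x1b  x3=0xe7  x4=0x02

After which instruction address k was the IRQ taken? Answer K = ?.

after  0: x0=0x1b x1=0xc2 x2=0x0a x3=0xe7 x4=0x0a  N=0 Z=0
after  1: x0=0x1b x1=0xc2 x2=0x1b x3=0xe7 x4=0x0a  N=0 Z=0
after  2: x0=0x1b x1=0xc2 x2=0x1b x3=0xe7 x4=0x02  N=0 Z=0
after  3: x0=0x1b x1=0xe9 x2=0x1b x3=0xe7 x4=0x02  N=1 Z=0
-- IRQ taken; context saved, return-PC = 4 --

K = 3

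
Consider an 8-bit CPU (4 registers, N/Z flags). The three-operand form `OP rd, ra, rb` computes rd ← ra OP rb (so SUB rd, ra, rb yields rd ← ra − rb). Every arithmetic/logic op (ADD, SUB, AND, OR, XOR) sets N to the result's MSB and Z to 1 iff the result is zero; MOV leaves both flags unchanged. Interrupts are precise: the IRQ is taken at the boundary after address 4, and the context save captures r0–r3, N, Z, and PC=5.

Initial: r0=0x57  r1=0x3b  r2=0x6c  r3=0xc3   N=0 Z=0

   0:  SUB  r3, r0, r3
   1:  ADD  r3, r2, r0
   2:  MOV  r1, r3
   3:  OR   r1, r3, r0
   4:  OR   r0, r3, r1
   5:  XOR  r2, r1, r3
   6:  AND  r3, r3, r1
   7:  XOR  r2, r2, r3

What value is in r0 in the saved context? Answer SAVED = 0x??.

SAVED = 0xd7

after  0: r0=0x57 r1=0x3b r2=0x6c r3=0x94  N=1 Z=0
after  1: r0=0x57 r1=0x3b r2=0x6c r3=0xc3  N=1 Z=0
after  2: r0=0x57 r1=0xc3 r2=0x6c r3=0xc3  N=1 Z=0
after  3: r0=0x57 r1=0xd7 r2=0x6c r3=0xc3  N=1 Z=0
after  4: r0=0xd7 r1=0xd7 r2=0x6c r3=0xc3  N=1 Z=0
-- IRQ taken; context saved, return-PC = 5 --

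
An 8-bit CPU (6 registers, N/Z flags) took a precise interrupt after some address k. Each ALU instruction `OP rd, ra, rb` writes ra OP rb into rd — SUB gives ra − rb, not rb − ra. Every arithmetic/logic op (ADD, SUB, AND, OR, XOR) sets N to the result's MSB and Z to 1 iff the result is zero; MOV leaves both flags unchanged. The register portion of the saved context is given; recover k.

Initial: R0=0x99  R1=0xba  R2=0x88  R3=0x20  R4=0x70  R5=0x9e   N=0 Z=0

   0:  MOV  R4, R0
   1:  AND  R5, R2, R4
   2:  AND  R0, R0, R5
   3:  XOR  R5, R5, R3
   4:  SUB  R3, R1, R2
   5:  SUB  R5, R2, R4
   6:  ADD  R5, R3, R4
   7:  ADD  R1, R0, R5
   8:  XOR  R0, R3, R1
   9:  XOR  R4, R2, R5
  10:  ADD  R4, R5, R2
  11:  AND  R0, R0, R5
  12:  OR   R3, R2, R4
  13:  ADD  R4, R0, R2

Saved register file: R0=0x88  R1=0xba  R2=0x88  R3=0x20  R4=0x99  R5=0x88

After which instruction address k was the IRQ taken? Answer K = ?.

K = 2

after  0: R0=0x99 R1=0xba R2=0x88 R3=0x20 R4=0x99 R5=0x9e  N=0 Z=0
after  1: R0=0x99 R1=0xba R2=0x88 R3=0x20 R4=0x99 R5=0x88  N=1 Z=0
after  2: R0=0x88 R1=0xba R2=0x88 R3=0x20 R4=0x99 R5=0x88  N=1 Z=0
-- IRQ taken; context saved, return-PC = 3 --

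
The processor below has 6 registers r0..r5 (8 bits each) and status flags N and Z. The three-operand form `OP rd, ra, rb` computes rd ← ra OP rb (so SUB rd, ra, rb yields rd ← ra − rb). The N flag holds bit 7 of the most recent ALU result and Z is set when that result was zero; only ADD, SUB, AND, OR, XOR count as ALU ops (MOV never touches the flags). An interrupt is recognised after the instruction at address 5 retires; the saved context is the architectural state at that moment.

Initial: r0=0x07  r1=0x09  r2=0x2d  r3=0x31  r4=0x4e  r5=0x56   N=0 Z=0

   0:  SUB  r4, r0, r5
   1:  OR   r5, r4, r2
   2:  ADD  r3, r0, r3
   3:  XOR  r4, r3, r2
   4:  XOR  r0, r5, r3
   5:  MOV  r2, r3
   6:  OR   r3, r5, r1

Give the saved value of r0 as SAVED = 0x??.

SAVED = 0x85

after  0: r0=0x07 r1=0x09 r2=0x2d r3=0x31 r4=0xb1 r5=0x56  N=1 Z=0
after  1: r0=0x07 r1=0x09 r2=0x2d r3=0x31 r4=0xb1 r5=0xbd  N=1 Z=0
after  2: r0=0x07 r1=0x09 r2=0x2d r3=0x38 r4=0xb1 r5=0xbd  N=0 Z=0
after  3: r0=0x07 r1=0x09 r2=0x2d r3=0x38 r4=0x15 r5=0xbd  N=0 Z=0
after  4: r0=0x85 r1=0x09 r2=0x2d r3=0x38 r4=0x15 r5=0xbd  N=1 Z=0
after  5: r0=0x85 r1=0x09 r2=0x38 r3=0x38 r4=0x15 r5=0xbd  N=1 Z=0
-- IRQ taken; context saved, return-PC = 6 --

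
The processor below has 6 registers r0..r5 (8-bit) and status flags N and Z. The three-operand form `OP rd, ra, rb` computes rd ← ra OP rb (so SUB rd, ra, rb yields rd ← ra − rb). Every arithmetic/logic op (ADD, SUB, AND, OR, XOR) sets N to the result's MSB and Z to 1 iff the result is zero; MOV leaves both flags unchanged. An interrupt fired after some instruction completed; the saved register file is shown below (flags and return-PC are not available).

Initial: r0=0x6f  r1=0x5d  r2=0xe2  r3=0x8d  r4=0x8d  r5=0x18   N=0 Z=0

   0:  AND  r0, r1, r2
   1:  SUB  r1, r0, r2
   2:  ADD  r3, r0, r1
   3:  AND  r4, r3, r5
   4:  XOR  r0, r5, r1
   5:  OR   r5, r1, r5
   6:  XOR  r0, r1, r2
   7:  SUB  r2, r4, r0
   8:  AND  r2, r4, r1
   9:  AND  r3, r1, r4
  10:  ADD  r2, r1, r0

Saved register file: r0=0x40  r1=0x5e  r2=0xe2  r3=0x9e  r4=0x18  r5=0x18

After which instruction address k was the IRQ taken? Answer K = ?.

K = 3

after  0: r0=0x40 r1=0x5d r2=0xe2 r3=0x8d r4=0x8d r5=0x18  N=0 Z=0
after  1: r0=0x40 r1=0x5e r2=0xe2 r3=0x8d r4=0x8d r5=0x18  N=0 Z=0
after  2: r0=0x40 r1=0x5e r2=0xe2 r3=0x9e r4=0x8d r5=0x18  N=1 Z=0
after  3: r0=0x40 r1=0x5e r2=0xe2 r3=0x9e r4=0x18 r5=0x18  N=0 Z=0
-- IRQ taken; context saved, return-PC = 4 --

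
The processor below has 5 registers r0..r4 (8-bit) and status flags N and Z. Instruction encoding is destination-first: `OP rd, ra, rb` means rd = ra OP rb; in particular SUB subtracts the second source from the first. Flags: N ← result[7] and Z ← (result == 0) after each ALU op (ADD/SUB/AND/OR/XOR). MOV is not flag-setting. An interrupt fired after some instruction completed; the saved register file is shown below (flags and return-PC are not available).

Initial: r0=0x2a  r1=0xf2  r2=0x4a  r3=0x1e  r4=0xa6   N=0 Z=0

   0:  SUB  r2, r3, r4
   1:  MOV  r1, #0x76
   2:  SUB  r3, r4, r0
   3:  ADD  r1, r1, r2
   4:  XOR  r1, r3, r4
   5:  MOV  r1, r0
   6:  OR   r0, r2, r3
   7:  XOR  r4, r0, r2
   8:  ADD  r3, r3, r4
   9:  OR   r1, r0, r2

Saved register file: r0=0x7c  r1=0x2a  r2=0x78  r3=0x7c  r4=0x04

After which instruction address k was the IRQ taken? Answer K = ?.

K = 7

after  0: r0=0x2a r1=0xf2 r2=0x78 r3=0x1e r4=0xa6  N=0 Z=0
after  1: r0=0x2a r1=0x76 r2=0x78 r3=0x1e r4=0xa6  N=0 Z=0
after  2: r0=0x2a r1=0x76 r2=0x78 r3=0x7c r4=0xa6  N=0 Z=0
after  3: r0=0x2a r1=0xee r2=0x78 r3=0x7c r4=0xa6  N=1 Z=0
after  4: r0=0x2a r1=0xda r2=0x78 r3=0x7c r4=0xa6  N=1 Z=0
after  5: r0=0x2a r1=0x2a r2=0x78 r3=0x7c r4=0xa6  N=1 Z=0
after  6: r0=0x7c r1=0x2a r2=0x78 r3=0x7c r4=0xa6  N=0 Z=0
after  7: r0=0x7c r1=0x2a r2=0x78 r3=0x7c r4=0x04  N=0 Z=0
-- IRQ taken; context saved, return-PC = 8 --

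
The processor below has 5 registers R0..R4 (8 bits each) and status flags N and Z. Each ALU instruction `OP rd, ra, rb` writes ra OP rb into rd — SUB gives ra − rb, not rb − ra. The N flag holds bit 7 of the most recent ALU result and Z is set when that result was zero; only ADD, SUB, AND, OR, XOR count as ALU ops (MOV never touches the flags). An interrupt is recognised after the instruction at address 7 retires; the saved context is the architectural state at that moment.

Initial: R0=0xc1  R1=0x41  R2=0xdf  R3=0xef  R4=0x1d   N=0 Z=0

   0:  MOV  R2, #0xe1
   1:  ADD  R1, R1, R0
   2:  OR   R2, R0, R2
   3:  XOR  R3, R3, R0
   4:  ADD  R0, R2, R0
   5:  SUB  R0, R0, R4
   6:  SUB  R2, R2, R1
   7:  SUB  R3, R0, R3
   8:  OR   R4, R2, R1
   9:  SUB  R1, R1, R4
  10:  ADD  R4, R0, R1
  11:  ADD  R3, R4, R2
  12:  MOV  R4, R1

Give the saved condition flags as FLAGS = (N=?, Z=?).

after  0: R0=0xc1 R1=0x41 R2=0xe1 R3=0xef R4=0x1d  N=0 Z=0
after  1: R0=0xc1 R1=0x02 R2=0xe1 R3=0xef R4=0x1d  N=0 Z=0
after  2: R0=0xc1 R1=0x02 R2=0xe1 R3=0xef R4=0x1d  N=1 Z=0
after  3: R0=0xc1 R1=0x02 R2=0xe1 R3=0x2e R4=0x1d  N=0 Z=0
after  4: R0=0xa2 R1=0x02 R2=0xe1 R3=0x2e R4=0x1d  N=1 Z=0
after  5: R0=0x85 R1=0x02 R2=0xe1 R3=0x2e R4=0x1d  N=1 Z=0
after  6: R0=0x85 R1=0x02 R2=0xdf R3=0x2e R4=0x1d  N=1 Z=0
after  7: R0=0x85 R1=0x02 R2=0xdf R3=0x57 R4=0x1d  N=0 Z=0
-- IRQ taken; context saved, return-PC = 8 --

FLAGS = (N=0, Z=0)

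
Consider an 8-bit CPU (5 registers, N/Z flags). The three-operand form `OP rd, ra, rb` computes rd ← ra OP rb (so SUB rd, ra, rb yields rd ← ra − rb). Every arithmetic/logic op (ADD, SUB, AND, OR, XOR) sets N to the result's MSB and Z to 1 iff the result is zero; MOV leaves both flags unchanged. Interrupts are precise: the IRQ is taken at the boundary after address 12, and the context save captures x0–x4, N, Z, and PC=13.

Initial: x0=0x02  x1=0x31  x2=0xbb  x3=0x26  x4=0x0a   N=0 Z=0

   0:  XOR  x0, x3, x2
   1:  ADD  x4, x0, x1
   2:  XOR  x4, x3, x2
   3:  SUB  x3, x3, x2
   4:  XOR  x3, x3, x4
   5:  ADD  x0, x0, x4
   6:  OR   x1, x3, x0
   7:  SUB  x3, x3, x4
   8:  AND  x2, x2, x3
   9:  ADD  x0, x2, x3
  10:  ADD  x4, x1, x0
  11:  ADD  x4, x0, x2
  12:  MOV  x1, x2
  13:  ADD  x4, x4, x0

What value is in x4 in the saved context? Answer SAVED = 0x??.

SAVED = 0x8b

after  0: x0=0x9d x1=0x31 x2=0xbb x3=0x26 x4=0x0a  N=1 Z=0
after  1: x0=0x9d x1=0x31 x2=0xbb x3=0x26 x4=0xce  N=1 Z=0
after  2: x0=0x9d x1=0x31 x2=0xbb x3=0x26 x4=0x9d  N=1 Z=0
after  3: x0=0x9d x1=0x31 x2=0xbb x3=0x6b x4=0x9d  N=0 Z=0
after  4: x0=0x9d x1=0x31 x2=0xbb x3=0xf6 x4=0x9d  N=1 Z=0
after  5: x0=0x3a x1=0x31 x2=0xbb x3=0xf6 x4=0x9d  N=0 Z=0
after  6: x0=0x3a x1=0xfe x2=0xbb x3=0xf6 x4=0x9d  N=1 Z=0
after  7: x0=0x3a x1=0xfe x2=0xbb x3=0x59 x4=0x9d  N=0 Z=0
after  8: x0=0x3a x1=0xfe x2=0x19 x3=0x59 x4=0x9d  N=0 Z=0
after  9: x0=0x72 x1=0xfe x2=0x19 x3=0x59 x4=0x9d  N=0 Z=0
after 10: x0=0x72 x1=0xfe x2=0x19 x3=0x59 x4=0x70  N=0 Z=0
after 11: x0=0x72 x1=0xfe x2=0x19 x3=0x59 x4=0x8b  N=1 Z=0
after 12: x0=0x72 x1=0x19 x2=0x19 x3=0x59 x4=0x8b  N=1 Z=0
-- IRQ taken; context saved, return-PC = 13 --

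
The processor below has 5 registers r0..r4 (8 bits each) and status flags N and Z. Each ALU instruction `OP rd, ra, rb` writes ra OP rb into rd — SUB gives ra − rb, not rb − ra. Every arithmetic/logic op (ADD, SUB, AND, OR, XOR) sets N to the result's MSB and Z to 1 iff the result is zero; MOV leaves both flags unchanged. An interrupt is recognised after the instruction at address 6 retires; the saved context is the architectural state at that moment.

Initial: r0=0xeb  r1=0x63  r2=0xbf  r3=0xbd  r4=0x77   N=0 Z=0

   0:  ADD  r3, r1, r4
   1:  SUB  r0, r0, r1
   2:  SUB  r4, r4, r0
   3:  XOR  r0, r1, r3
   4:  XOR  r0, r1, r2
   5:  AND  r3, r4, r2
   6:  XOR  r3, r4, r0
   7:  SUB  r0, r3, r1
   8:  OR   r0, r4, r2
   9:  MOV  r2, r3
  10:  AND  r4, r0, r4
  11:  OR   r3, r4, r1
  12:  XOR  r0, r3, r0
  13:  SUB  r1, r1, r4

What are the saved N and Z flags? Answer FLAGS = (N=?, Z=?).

FLAGS = (N=0, Z=0)

after  0: r0=0xeb r1=0x63 r2=0xbf r3=0xda r4=0x77  N=1 Z=0
after  1: r0=0x88 r1=0x63 r2=0xbf r3=0xda r4=0x77  N=1 Z=0
after  2: r0=0x88 r1=0x63 r2=0xbf r3=0xda r4=0xef  N=1 Z=0
after  3: r0=0xb9 r1=0x63 r2=0xbf r3=0xda r4=0xef  N=1 Z=0
after  4: r0=0xdc r1=0x63 r2=0xbf r3=0xda r4=0xef  N=1 Z=0
after  5: r0=0xdc r1=0x63 r2=0xbf r3=0xaf r4=0xef  N=1 Z=0
after  6: r0=0xdc r1=0x63 r2=0xbf r3=0x33 r4=0xef  N=0 Z=0
-- IRQ taken; context saved, return-PC = 7 --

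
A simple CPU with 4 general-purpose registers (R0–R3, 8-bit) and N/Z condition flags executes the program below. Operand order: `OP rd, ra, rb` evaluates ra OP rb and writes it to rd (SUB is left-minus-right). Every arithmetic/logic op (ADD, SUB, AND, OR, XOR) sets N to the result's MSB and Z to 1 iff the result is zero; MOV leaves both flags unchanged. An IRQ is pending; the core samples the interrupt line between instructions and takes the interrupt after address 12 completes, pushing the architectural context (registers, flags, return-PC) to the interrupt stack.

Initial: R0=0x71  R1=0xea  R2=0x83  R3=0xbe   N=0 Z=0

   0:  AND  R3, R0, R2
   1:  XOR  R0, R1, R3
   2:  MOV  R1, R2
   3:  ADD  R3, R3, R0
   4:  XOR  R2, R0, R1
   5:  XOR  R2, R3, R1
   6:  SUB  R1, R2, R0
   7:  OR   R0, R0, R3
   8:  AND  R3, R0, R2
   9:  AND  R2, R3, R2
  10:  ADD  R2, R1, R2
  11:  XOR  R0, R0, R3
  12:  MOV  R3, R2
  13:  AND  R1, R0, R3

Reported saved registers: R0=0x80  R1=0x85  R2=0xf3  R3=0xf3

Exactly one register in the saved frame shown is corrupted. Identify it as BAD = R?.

BAD = R1

after  0: R0=0x71 R1=0xea R2=0x83 R3=0x01  N=0 Z=0
after  1: R0=0xeb R1=0xea R2=0x83 R3=0x01  N=1 Z=0
after  2: R0=0xeb R1=0x83 R2=0x83 R3=0x01  N=1 Z=0
after  3: R0=0xeb R1=0x83 R2=0x83 R3=0xec  N=1 Z=0
after  4: R0=0xeb R1=0x83 R2=0x68 R3=0xec  N=0 Z=0
after  5: R0=0xeb R1=0x83 R2=0x6f R3=0xec  N=0 Z=0
after  6: R0=0xeb R1=0x84 R2=0x6f R3=0xec  N=1 Z=0
after  7: R0=0xef R1=0x84 R2=0x6f R3=0xec  N=1 Z=0
after  8: R0=0xef R1=0x84 R2=0x6f R3=0x6f  N=0 Z=0
after  9: R0=0xef R1=0x84 R2=0x6f R3=0x6f  N=0 Z=0
after 10: R0=0xef R1=0x84 R2=0xf3 R3=0x6f  N=1 Z=0
after 11: R0=0x80 R1=0x84 R2=0xf3 R3=0x6f  N=1 Z=0
after 12: R0=0x80 R1=0x84 R2=0xf3 R3=0xf3  N=1 Z=0
-- IRQ taken; context saved, return-PC = 13 --
mismatch: R1: reported 0x85 vs actual 0x84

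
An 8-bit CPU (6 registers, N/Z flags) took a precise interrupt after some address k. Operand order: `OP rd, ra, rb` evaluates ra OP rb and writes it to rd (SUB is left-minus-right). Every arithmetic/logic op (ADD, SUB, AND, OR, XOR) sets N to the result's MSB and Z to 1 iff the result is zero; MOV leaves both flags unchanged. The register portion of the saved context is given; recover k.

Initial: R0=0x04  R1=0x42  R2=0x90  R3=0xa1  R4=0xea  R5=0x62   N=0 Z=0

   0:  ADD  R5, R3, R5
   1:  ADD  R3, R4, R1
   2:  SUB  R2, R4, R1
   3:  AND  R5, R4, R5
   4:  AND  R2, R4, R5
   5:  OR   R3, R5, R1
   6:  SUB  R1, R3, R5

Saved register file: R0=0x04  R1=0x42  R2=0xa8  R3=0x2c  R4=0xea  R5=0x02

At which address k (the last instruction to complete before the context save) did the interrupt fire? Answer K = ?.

K = 3

after  0: R0=0x04 R1=0x42 R2=0x90 R3=0xa1 R4=0xea R5=0x03  N=0 Z=0
after  1: R0=0x04 R1=0x42 R2=0x90 R3=0x2c R4=0xea R5=0x03  N=0 Z=0
after  2: R0=0x04 R1=0x42 R2=0xa8 R3=0x2c R4=0xea R5=0x03  N=1 Z=0
after  3: R0=0x04 R1=0x42 R2=0xa8 R3=0x2c R4=0xea R5=0x02  N=0 Z=0
-- IRQ taken; context saved, return-PC = 4 --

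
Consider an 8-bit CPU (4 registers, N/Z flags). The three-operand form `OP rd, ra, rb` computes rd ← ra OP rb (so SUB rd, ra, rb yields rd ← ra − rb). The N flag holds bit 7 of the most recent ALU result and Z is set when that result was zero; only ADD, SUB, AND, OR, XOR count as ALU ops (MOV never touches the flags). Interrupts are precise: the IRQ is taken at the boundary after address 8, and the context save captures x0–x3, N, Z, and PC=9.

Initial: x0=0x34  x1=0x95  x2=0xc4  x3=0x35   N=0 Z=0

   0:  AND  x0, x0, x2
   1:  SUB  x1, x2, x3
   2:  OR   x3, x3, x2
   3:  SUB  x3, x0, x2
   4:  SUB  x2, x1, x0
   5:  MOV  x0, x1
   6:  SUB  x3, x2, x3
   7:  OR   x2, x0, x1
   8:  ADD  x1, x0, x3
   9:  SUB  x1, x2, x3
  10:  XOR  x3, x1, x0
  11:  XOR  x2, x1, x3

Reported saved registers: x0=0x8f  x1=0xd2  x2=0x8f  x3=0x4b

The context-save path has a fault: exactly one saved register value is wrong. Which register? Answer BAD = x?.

BAD = x1

after  0: x0=0x04 x1=0x95 x2=0xc4 x3=0x35  N=0 Z=0
after  1: x0=0x04 x1=0x8f x2=0xc4 x3=0x35  N=1 Z=0
after  2: x0=0x04 x1=0x8f x2=0xc4 x3=0xf5  N=1 Z=0
after  3: x0=0x04 x1=0x8f x2=0xc4 x3=0x40  N=0 Z=0
after  4: x0=0x04 x1=0x8f x2=0x8b x3=0x40  N=1 Z=0
after  5: x0=0x8f x1=0x8f x2=0x8b x3=0x40  N=1 Z=0
after  6: x0=0x8f x1=0x8f x2=0x8b x3=0x4b  N=0 Z=0
after  7: x0=0x8f x1=0x8f x2=0x8f x3=0x4b  N=1 Z=0
after  8: x0=0x8f x1=0xda x2=0x8f x3=0x4b  N=1 Z=0
-- IRQ taken; context saved, return-PC = 9 --
mismatch: x1: reported 0xd2 vs actual 0xda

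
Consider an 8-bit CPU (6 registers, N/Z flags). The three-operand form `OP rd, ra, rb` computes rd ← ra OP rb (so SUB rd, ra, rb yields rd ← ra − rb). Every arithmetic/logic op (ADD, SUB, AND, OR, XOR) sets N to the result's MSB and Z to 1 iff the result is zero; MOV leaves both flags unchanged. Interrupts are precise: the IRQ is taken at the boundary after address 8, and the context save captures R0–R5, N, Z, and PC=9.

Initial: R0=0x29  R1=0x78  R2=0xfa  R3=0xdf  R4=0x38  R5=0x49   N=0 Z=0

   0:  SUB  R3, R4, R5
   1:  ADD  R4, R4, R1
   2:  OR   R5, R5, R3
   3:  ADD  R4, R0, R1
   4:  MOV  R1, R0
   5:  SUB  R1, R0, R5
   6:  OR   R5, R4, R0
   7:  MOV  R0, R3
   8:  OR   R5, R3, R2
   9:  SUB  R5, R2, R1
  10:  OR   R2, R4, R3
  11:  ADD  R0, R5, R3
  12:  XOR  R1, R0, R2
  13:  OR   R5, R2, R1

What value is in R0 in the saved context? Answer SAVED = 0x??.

SAVED = 0xef

after  0: R0=0x29 R1=0x78 R2=0xfa R3=0xef R4=0x38 R5=0x49  N=1 Z=0
after  1: R0=0x29 R1=0x78 R2=0xfa R3=0xef R4=0xb0 R5=0x49  N=1 Z=0
after  2: R0=0x29 R1=0x78 R2=0xfa R3=0xef R4=0xb0 R5=0xef  N=1 Z=0
after  3: R0=0x29 R1=0x78 R2=0xfa R3=0xef R4=0xa1 R5=0xef  N=1 Z=0
after  4: R0=0x29 R1=0x29 R2=0xfa R3=0xef R4=0xa1 R5=0xef  N=1 Z=0
after  5: R0=0x29 R1=0x3a R2=0xfa R3=0xef R4=0xa1 R5=0xef  N=0 Z=0
after  6: R0=0x29 R1=0x3a R2=0xfa R3=0xef R4=0xa1 R5=0xa9  N=1 Z=0
after  7: R0=0xef R1=0x3a R2=0xfa R3=0xef R4=0xa1 R5=0xa9  N=1 Z=0
after  8: R0=0xef R1=0x3a R2=0xfa R3=0xef R4=0xa1 R5=0xff  N=1 Z=0
-- IRQ taken; context saved, return-PC = 9 --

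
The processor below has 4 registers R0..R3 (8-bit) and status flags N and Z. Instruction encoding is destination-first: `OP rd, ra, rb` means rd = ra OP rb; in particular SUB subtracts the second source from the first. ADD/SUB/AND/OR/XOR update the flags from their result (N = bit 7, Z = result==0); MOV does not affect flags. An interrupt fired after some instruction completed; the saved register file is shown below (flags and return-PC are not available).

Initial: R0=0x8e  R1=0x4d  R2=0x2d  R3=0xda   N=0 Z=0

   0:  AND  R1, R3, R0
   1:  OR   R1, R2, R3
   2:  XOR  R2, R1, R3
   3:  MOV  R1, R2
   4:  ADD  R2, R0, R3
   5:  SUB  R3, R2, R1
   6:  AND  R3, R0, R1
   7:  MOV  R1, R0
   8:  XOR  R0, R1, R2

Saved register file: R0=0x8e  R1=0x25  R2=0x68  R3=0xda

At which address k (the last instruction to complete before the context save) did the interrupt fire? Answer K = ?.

K = 4

after  0: R0=0x8e R1=0x8a R2=0x2d R3=0xda  N=1 Z=0
after  1: R0=0x8e R1=0xff R2=0x2d R3=0xda  N=1 Z=0
after  2: R0=0x8e R1=0xff R2=0x25 R3=0xda  N=0 Z=0
after  3: R0=0x8e R1=0x25 R2=0x25 R3=0xda  N=0 Z=0
after  4: R0=0x8e R1=0x25 R2=0x68 R3=0xda  N=0 Z=0
-- IRQ taken; context saved, return-PC = 5 --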